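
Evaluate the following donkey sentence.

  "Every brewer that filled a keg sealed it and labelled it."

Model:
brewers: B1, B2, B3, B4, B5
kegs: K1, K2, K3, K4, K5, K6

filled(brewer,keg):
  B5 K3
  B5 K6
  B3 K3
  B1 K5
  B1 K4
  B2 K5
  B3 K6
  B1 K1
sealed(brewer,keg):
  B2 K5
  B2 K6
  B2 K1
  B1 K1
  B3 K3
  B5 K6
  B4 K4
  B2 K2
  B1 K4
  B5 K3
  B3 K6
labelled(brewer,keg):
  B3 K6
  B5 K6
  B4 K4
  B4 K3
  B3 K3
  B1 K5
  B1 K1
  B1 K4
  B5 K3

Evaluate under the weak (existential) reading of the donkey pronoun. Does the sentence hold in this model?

False

"it" takes "a keg" as antecedent — a donkey pronoun bound across the clause boundary.
Weak reading: every brewer b with some filled-keg has at least one filled-keg k such that sealed(b,k) ∧ labelled(b,k).
Per brewer: B1:✓  B2:✗  B3:✓  B5:✓
B2 has no witness among its filled-kegs.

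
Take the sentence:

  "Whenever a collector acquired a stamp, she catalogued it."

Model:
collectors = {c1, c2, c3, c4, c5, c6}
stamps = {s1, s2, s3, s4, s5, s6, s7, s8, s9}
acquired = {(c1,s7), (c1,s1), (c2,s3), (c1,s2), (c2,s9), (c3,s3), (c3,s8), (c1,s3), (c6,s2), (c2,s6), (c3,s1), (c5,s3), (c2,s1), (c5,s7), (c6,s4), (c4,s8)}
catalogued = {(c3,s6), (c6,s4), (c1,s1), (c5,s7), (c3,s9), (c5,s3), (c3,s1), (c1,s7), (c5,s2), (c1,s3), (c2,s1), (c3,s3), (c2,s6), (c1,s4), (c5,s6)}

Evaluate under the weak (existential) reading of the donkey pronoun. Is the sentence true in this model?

"it" takes "a stamp" as antecedent — a donkey pronoun bound across the clause boundary.
Weak reading: every collector c with some acquired-stamp has at least one acquired-stamp s such that catalogued(c,s).
Per collector: c1:✓  c2:✓  c3:✓  c4:✗  c5:✓  c6:✓
c4 has no witness among its acquired-stamps.

False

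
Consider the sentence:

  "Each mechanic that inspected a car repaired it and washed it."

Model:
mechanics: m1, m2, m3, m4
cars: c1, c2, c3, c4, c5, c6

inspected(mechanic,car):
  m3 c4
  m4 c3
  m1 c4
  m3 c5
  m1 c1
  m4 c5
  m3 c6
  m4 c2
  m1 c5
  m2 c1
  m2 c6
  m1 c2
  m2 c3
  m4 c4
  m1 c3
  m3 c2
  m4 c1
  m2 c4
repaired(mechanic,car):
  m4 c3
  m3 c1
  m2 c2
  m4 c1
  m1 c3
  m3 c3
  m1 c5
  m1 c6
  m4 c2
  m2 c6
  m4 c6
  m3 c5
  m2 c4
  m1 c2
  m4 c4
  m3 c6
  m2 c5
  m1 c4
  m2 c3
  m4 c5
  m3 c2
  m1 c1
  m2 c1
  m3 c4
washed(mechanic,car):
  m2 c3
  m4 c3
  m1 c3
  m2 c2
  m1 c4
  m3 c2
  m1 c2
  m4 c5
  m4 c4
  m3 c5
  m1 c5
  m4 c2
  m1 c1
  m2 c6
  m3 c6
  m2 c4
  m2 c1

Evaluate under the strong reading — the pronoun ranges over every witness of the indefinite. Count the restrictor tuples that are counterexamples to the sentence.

"it" takes "a car" as antecedent — a donkey pronoun bound across the clause boundary.
Strong reading: for every (m,c) with inspected(m,c), repaired(m,c) ∧ washed(m,c).
Restrictor pairs: (m1,c1) ✓  (m1,c2) ✓  (m1,c3) ✓  (m1,c4) ✓  (m1,c5) ✓  (m2,c1) ✓  (m2,c3) ✓  (m2,c4) ✓  (m2,c6) ✓  (m3,c2) ✓  (m3,c4) ✗  (m3,c5) ✓  (m3,c6) ✓  (m4,c1) ✗  (m4,c2) ✓  (m4,c3) ✓  (m4,c4) ✓  (m4,c5) ✓
Counterexamples (restrictor pairs failing the scope): 2.

2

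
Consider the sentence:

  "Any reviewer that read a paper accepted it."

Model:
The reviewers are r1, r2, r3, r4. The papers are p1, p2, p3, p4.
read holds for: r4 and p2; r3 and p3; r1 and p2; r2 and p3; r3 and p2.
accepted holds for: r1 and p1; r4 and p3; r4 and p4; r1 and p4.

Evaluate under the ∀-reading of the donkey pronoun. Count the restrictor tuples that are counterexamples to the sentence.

5

"it" takes "a paper" as antecedent — a donkey pronoun bound across the clause boundary.
Strong reading: for every (r,p) with read(r,p), accepted(r,p).
Restrictor pairs: (r1,p2) ✗  (r2,p3) ✗  (r3,p2) ✗  (r3,p3) ✗  (r4,p2) ✗
Counterexamples (restrictor pairs failing the scope): 5.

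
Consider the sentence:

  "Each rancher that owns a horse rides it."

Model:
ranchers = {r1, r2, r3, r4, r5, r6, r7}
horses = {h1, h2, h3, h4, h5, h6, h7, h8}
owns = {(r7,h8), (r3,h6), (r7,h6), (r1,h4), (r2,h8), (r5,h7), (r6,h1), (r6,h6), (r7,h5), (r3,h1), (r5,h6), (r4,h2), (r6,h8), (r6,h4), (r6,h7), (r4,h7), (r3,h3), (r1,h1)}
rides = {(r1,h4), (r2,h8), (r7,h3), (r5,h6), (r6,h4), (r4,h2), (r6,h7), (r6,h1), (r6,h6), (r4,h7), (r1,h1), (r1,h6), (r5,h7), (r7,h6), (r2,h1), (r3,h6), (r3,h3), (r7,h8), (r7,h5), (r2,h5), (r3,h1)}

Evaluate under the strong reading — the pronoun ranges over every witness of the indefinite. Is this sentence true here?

"it" takes "a horse" as antecedent — a donkey pronoun bound across the clause boundary.
Strong reading: for every (r,h) with owns(r,h), rides(r,h).
Restrictor pairs: (r1,h1) ✓  (r1,h4) ✓  (r2,h8) ✓  (r3,h1) ✓  (r3,h3) ✓  (r3,h6) ✓  (r4,h2) ✓  (r4,h7) ✓  (r5,h6) ✓  (r5,h7) ✓  (r6,h1) ✓  (r6,h4) ✓  (r6,h6) ✓  (r6,h7) ✓  (r6,h8) ✗  (r7,h5) ✓  (r7,h6) ✓  (r7,h8) ✓
Counterexample: (r6,h8) is in owns but fails the scope.

False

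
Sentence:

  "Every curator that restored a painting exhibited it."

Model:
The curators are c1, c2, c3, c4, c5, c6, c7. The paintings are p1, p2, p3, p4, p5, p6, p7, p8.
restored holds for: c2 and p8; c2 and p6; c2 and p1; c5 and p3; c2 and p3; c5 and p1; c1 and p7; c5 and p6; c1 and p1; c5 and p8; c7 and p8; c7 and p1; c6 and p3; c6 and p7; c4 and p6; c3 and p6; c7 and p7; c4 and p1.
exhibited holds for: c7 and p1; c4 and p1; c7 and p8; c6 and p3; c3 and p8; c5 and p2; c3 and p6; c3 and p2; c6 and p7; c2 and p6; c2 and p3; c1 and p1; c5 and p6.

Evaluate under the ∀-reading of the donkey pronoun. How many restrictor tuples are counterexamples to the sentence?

"it" takes "a painting" as antecedent — a donkey pronoun bound across the clause boundary.
Strong reading: for every (c,p) with restored(c,p), exhibited(c,p).
Restrictor pairs: (c1,p1) ✓  (c1,p7) ✗  (c2,p1) ✗  (c2,p3) ✓  (c2,p6) ✓  (c2,p8) ✗  (c3,p6) ✓  (c4,p1) ✓  (c4,p6) ✗  (c5,p1) ✗  (c5,p3) ✗  (c5,p6) ✓  (c5,p8) ✗  (c6,p3) ✓  (c6,p7) ✓  (c7,p1) ✓  (c7,p7) ✗  (c7,p8) ✓
Counterexamples (restrictor pairs failing the scope): 8.

8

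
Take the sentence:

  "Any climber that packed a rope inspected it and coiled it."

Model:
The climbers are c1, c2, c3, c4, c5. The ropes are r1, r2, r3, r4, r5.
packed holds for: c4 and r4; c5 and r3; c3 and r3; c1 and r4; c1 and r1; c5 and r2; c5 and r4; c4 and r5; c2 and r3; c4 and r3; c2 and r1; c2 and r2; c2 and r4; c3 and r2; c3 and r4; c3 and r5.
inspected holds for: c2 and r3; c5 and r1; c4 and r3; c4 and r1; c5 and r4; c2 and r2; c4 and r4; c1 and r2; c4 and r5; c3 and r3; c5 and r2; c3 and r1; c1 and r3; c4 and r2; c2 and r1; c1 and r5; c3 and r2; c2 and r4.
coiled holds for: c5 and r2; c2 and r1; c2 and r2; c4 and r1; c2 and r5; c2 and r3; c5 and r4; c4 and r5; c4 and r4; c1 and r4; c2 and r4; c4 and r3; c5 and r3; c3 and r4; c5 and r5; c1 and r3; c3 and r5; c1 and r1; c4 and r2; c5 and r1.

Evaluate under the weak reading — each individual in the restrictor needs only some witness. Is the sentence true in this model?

"it" takes "a rope" as antecedent — a donkey pronoun bound across the clause boundary.
Weak reading: every climber c with some packed-rope has at least one packed-rope r such that inspected(c,r) ∧ coiled(c,r).
Per climber: c1:✗  c2:✓  c3:✗  c4:✓  c5:✓
c1 has no witness among its packed-ropes.

False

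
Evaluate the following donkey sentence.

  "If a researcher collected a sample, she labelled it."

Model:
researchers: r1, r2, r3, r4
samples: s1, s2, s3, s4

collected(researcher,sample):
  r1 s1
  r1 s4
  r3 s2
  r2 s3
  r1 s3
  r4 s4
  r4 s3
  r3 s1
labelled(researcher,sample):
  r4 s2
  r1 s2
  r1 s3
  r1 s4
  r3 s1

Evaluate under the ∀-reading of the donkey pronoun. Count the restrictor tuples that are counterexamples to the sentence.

"it" takes "a sample" as antecedent — a donkey pronoun bound across the clause boundary.
Strong reading: for every (r,s) with collected(r,s), labelled(r,s).
Restrictor pairs: (r1,s1) ✗  (r1,s3) ✓  (r1,s4) ✓  (r2,s3) ✗  (r3,s1) ✓  (r3,s2) ✗  (r4,s3) ✗  (r4,s4) ✗
Counterexamples (restrictor pairs failing the scope): 5.

5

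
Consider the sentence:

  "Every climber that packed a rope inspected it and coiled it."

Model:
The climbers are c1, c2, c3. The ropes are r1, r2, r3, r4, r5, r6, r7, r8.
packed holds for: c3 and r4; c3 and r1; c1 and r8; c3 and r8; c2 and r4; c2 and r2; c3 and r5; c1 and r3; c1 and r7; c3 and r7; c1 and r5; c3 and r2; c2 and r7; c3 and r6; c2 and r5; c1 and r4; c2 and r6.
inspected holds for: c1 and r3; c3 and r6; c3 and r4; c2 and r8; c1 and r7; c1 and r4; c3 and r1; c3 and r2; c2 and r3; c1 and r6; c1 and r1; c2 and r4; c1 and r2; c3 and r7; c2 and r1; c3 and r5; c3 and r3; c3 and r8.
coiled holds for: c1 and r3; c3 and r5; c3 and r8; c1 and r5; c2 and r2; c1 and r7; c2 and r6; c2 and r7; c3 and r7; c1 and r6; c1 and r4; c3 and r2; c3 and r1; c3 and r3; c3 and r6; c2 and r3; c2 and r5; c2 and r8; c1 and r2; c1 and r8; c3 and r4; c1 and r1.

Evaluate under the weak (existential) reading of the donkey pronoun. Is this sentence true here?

"it" takes "a rope" as antecedent — a donkey pronoun bound across the clause boundary.
Weak reading: every climber c with some packed-rope has at least one packed-rope r such that inspected(c,r) ∧ coiled(c,r).
Per climber: c1:✓  c2:✗  c3:✓
c2 has no witness among its packed-ropes.

False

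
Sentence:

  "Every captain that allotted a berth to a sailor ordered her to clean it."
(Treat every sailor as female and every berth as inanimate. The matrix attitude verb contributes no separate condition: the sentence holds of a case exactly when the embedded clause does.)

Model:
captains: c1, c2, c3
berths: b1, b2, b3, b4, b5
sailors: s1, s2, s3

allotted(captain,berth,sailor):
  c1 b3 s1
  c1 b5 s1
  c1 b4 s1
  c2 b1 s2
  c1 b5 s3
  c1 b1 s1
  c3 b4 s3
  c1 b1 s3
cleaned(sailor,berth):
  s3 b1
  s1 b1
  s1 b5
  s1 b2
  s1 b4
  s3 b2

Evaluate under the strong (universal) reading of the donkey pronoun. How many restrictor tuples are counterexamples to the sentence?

4

"her" takes "a sailor" as antecedent and "it" takes "a berth"; both are donkey pronouns co-varying with the restrictor.
Strong reading: for every (c,b,s) with allotted(c,b,s), cleaned(s,b).
Restrictor triples: (c1,b1,s1)→cleaned(s1,b1) ✓  (c1,b1,s3)→cleaned(s3,b1) ✓  (c1,b3,s1)→cleaned(s1,b3) ✗  (c1,b4,s1)→cleaned(s1,b4) ✓  (c1,b5,s1)→cleaned(s1,b5) ✓  (c1,b5,s3)→cleaned(s3,b5) ✗  (c2,b1,s2)→cleaned(s2,b1) ✗  (c3,b4,s3)→cleaned(s3,b4) ✗
Counterexamples (restrictor triples failing the scope): 4.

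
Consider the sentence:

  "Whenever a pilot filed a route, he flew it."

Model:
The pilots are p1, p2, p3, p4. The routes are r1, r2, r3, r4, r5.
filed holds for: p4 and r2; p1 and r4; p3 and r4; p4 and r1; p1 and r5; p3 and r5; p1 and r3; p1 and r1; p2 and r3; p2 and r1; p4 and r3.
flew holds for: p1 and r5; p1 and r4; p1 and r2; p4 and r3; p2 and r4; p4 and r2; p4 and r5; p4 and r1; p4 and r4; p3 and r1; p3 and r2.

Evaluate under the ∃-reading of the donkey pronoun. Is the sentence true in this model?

False

"it" takes "a route" as antecedent — a donkey pronoun bound across the clause boundary.
Weak reading: every pilot p with some filed-route has at least one filed-route r such that flew(p,r).
Per pilot: p1:✓  p2:✗  p3:✗  p4:✓
p2 has no witness among its filed-routes.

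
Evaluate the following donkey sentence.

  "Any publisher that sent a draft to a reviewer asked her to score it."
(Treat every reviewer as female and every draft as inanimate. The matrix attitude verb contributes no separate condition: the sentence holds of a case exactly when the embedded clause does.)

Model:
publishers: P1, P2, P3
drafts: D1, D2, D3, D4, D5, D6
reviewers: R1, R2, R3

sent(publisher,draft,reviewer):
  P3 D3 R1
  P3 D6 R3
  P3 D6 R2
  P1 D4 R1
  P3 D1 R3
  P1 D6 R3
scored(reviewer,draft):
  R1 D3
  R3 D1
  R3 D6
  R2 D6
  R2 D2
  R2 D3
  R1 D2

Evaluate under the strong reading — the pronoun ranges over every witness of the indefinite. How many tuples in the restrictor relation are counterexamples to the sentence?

"her" takes "a reviewer" as antecedent and "it" takes "a draft"; both are donkey pronouns co-varying with the restrictor.
Strong reading: for every (p,d,r) with sent(p,d,r), scored(r,d).
Restrictor triples: (P1,D4,R1)→scored(R1,D4) ✗  (P1,D6,R3)→scored(R3,D6) ✓  (P3,D1,R3)→scored(R3,D1) ✓  (P3,D3,R1)→scored(R1,D3) ✓  (P3,D6,R2)→scored(R2,D6) ✓  (P3,D6,R3)→scored(R3,D6) ✓
Counterexamples (restrictor triples failing the scope): 1.

1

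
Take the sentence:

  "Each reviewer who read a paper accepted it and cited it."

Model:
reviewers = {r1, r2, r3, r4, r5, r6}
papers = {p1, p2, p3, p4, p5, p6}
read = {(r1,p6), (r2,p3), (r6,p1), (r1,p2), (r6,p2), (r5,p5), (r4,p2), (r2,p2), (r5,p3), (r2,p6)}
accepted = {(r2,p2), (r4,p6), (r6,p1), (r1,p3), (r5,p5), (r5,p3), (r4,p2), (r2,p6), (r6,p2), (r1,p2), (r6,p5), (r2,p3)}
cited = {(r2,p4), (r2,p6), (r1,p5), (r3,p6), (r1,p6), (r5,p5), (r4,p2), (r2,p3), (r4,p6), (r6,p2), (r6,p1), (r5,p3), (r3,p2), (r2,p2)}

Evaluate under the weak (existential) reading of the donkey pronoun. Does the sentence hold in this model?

"it" takes "a paper" as antecedent — a donkey pronoun bound across the clause boundary.
Weak reading: every reviewer r with some read-paper has at least one read-paper p such that accepted(r,p) ∧ cited(r,p).
Per reviewer: r1:✗  r2:✓  r4:✓  r5:✓  r6:✓
r1 has no witness among its read-papers.

False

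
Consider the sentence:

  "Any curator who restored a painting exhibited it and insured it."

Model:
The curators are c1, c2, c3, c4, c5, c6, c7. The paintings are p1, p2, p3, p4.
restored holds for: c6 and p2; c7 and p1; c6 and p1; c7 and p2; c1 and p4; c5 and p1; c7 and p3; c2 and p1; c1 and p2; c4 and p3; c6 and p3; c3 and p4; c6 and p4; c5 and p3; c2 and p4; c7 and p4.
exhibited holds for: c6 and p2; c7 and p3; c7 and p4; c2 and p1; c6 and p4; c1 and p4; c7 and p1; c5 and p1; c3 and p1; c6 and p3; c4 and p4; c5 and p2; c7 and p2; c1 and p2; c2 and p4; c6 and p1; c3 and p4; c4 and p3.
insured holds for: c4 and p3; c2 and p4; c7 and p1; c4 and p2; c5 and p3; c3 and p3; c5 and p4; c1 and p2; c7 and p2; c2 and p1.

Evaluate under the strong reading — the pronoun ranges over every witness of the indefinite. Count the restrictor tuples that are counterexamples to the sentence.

"it" takes "a painting" as antecedent — a donkey pronoun bound across the clause boundary.
Strong reading: for every (c,p) with restored(c,p), exhibited(c,p) ∧ insured(c,p).
Restrictor pairs: (c1,p2) ✓  (c1,p4) ✗  (c2,p1) ✓  (c2,p4) ✓  (c3,p4) ✗  (c4,p3) ✓  (c5,p1) ✗  (c5,p3) ✗  (c6,p1) ✗  (c6,p2) ✗  (c6,p3) ✗  (c6,p4) ✗  (c7,p1) ✓  (c7,p2) ✓  (c7,p3) ✗  (c7,p4) ✗
Counterexamples (restrictor pairs failing the scope): 10.

10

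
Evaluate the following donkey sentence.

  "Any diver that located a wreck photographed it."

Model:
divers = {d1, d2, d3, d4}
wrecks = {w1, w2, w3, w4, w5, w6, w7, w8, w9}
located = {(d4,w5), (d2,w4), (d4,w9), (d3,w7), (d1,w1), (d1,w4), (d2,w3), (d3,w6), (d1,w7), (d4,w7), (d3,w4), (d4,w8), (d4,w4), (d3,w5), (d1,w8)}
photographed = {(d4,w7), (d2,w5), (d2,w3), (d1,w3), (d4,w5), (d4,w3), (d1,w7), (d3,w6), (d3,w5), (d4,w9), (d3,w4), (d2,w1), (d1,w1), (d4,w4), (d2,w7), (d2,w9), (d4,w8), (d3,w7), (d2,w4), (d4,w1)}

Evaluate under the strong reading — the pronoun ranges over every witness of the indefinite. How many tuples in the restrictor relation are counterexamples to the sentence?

2

"it" takes "a wreck" as antecedent — a donkey pronoun bound across the clause boundary.
Strong reading: for every (d,w) with located(d,w), photographed(d,w).
Restrictor pairs: (d1,w1) ✓  (d1,w4) ✗  (d1,w7) ✓  (d1,w8) ✗  (d2,w3) ✓  (d2,w4) ✓  (d3,w4) ✓  (d3,w5) ✓  (d3,w6) ✓  (d3,w7) ✓  (d4,w4) ✓  (d4,w5) ✓  (d4,w7) ✓  (d4,w8) ✓  (d4,w9) ✓
Counterexamples (restrictor pairs failing the scope): 2.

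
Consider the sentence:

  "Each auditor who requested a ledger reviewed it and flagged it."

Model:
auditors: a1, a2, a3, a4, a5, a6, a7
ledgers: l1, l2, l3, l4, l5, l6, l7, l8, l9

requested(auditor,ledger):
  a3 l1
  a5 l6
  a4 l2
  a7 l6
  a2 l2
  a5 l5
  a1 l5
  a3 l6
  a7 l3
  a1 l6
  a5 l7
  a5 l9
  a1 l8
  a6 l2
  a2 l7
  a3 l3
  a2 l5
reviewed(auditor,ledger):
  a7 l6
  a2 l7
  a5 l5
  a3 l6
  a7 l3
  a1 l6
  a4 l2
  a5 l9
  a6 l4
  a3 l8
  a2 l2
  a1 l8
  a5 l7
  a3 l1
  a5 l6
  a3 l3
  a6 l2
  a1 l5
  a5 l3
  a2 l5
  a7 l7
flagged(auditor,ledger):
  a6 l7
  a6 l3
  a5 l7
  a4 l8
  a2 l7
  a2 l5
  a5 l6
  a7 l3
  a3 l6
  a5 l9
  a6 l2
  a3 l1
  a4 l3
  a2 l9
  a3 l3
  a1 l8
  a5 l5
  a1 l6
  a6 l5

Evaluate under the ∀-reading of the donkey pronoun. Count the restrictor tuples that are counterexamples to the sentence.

"it" takes "a ledger" as antecedent — a donkey pronoun bound across the clause boundary.
Strong reading: for every (a,l) with requested(a,l), reviewed(a,l) ∧ flagged(a,l).
Restrictor pairs: (a1,l5) ✗  (a1,l6) ✓  (a1,l8) ✓  (a2,l2) ✗  (a2,l5) ✓  (a2,l7) ✓  (a3,l1) ✓  (a3,l3) ✓  (a3,l6) ✓  (a4,l2) ✗  (a5,l5) ✓  (a5,l6) ✓  (a5,l7) ✓  (a5,l9) ✓  (a6,l2) ✓  (a7,l3) ✓  (a7,l6) ✗
Counterexamples (restrictor pairs failing the scope): 4.

4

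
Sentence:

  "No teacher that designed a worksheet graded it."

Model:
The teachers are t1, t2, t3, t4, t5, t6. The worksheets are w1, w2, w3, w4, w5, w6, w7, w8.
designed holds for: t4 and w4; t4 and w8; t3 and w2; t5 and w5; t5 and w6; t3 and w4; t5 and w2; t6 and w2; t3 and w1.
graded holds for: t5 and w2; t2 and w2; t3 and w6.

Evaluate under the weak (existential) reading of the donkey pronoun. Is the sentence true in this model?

False

"it" takes "a worksheet" as antecedent — a donkey pronoun bound across the clause boundary.
Truth condition: for no (t,w) with designed(t,w) does graded(t,w) hold.
Restrictor pairs — does the scope hold? (t3,w1):fails  (t3,w2):fails  (t3,w4):fails  (t4,w4):fails  (t4,w8):fails  (t5,w2):holds  (t5,w5):fails  (t5,w6):fails  (t6,w2):fails
Scope holds for 1 pair(s), so the sentence is false.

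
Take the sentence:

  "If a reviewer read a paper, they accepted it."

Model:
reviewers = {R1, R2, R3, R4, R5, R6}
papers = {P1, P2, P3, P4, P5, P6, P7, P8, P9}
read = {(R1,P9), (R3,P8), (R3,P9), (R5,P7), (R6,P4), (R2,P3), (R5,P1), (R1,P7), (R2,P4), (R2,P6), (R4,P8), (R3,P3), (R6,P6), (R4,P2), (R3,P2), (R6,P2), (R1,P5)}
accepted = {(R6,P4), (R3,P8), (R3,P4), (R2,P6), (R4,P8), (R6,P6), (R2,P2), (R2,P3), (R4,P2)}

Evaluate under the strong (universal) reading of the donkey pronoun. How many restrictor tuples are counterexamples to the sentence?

10

"it" takes "a paper" as antecedent — a donkey pronoun bound across the clause boundary.
Strong reading: for every (r,p) with read(r,p), accepted(r,p).
Restrictor pairs: (R1,P5) ✗  (R1,P7) ✗  (R1,P9) ✗  (R2,P3) ✓  (R2,P4) ✗  (R2,P6) ✓  (R3,P2) ✗  (R3,P3) ✗  (R3,P8) ✓  (R3,P9) ✗  (R4,P2) ✓  (R4,P8) ✓  (R5,P1) ✗  (R5,P7) ✗  (R6,P2) ✗  (R6,P4) ✓  (R6,P6) ✓
Counterexamples (restrictor pairs failing the scope): 10.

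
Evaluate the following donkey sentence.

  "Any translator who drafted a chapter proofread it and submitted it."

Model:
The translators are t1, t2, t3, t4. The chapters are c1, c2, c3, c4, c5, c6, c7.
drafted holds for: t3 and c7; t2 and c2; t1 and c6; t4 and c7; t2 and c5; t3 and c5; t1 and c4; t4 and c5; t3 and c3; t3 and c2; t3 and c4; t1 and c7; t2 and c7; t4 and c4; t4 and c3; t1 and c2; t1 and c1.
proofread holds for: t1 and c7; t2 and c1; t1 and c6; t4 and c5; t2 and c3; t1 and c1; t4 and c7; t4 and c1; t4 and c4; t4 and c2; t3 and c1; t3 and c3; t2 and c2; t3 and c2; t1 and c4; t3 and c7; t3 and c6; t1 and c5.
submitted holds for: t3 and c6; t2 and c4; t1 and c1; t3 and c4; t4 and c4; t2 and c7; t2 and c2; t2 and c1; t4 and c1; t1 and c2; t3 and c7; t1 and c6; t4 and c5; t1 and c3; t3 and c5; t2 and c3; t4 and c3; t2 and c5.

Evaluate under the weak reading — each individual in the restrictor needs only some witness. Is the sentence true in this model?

True

"it" takes "a chapter" as antecedent — a donkey pronoun bound across the clause boundary.
Weak reading: every translator t with some drafted-chapter has at least one drafted-chapter c such that proofread(t,c) ∧ submitted(t,c).
Per translator: t1:✓  t2:✓  t3:✓  t4:✓
Every translator in the restrictor has a witness.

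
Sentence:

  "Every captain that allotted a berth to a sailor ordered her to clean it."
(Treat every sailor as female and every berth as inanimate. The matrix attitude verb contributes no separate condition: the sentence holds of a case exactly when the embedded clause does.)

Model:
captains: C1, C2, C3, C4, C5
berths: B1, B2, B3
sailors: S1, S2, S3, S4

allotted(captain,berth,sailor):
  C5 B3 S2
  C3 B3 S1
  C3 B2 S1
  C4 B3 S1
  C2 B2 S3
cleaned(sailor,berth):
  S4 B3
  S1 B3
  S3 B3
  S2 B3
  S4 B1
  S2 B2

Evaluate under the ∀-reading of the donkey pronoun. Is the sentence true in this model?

False

"her" takes "a sailor" as antecedent and "it" takes "a berth"; both are donkey pronouns co-varying with the restrictor.
Strong reading: for every (c,b,s) with allotted(c,b,s), cleaned(s,b).
Restrictor triples: (C2,B2,S3)→cleaned(S3,B2) ✗  (C3,B2,S1)→cleaned(S1,B2) ✗  (C3,B3,S1)→cleaned(S1,B3) ✓  (C4,B3,S1)→cleaned(S1,B3) ✓  (C5,B3,S2)→cleaned(S2,B3) ✓
Counterexample: (C2,B2,S3) — cleaned(S3,B2) does not hold.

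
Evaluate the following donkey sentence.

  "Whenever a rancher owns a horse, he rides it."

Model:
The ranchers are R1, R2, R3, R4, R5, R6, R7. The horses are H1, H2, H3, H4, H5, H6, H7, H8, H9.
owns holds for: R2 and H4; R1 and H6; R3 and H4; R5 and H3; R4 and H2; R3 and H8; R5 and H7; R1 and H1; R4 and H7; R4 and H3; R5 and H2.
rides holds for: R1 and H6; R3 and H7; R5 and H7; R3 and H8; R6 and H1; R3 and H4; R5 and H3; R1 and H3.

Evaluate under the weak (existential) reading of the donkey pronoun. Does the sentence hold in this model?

False

"it" takes "a horse" as antecedent — a donkey pronoun bound across the clause boundary.
Weak reading: every rancher r with some owns-horse has at least one owns-horse h such that rides(r,h).
Per rancher: R1:✓  R2:✗  R3:✓  R4:✗  R5:✓
R2 has no witness among its owns-horses.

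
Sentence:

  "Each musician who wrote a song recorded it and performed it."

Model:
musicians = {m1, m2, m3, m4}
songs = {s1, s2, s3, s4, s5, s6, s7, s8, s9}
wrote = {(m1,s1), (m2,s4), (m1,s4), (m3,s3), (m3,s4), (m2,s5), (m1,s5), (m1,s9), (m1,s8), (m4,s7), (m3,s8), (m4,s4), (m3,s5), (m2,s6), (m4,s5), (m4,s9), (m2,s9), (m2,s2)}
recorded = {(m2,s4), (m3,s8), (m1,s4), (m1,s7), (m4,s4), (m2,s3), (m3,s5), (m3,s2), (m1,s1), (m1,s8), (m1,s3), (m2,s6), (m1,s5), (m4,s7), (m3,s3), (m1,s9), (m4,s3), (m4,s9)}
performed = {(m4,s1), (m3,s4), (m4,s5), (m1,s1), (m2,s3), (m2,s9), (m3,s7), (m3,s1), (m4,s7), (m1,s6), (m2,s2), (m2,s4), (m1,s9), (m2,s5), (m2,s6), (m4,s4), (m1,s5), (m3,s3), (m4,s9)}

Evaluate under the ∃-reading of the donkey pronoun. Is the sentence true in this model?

True

"it" takes "a song" as antecedent — a donkey pronoun bound across the clause boundary.
Weak reading: every musician m with some wrote-song has at least one wrote-song s such that recorded(m,s) ∧ performed(m,s).
Per musician: m1:✓  m2:✓  m3:✓  m4:✓
Every musician in the restrictor has a witness.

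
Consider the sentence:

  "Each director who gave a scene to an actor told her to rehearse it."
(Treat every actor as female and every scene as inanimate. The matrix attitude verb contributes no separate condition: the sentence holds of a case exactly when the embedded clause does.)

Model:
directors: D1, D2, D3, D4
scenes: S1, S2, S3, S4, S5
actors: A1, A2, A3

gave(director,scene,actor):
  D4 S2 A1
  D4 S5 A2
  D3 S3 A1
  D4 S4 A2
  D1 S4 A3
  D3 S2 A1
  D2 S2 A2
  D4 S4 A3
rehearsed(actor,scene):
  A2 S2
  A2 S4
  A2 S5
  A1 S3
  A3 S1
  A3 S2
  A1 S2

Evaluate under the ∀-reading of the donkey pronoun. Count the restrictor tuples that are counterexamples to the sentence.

"her" takes "an actor" as antecedent and "it" takes "a scene"; both are donkey pronouns co-varying with the restrictor.
Strong reading: for every (d,s,a) with gave(d,s,a), rehearsed(a,s).
Restrictor triples: (D1,S4,A3)→rehearsed(A3,S4) ✗  (D2,S2,A2)→rehearsed(A2,S2) ✓  (D3,S2,A1)→rehearsed(A1,S2) ✓  (D3,S3,A1)→rehearsed(A1,S3) ✓  (D4,S2,A1)→rehearsed(A1,S2) ✓  (D4,S4,A2)→rehearsed(A2,S4) ✓  (D4,S4,A3)→rehearsed(A3,S4) ✗  (D4,S5,A2)→rehearsed(A2,S5) ✓
Counterexamples (restrictor triples failing the scope): 2.

2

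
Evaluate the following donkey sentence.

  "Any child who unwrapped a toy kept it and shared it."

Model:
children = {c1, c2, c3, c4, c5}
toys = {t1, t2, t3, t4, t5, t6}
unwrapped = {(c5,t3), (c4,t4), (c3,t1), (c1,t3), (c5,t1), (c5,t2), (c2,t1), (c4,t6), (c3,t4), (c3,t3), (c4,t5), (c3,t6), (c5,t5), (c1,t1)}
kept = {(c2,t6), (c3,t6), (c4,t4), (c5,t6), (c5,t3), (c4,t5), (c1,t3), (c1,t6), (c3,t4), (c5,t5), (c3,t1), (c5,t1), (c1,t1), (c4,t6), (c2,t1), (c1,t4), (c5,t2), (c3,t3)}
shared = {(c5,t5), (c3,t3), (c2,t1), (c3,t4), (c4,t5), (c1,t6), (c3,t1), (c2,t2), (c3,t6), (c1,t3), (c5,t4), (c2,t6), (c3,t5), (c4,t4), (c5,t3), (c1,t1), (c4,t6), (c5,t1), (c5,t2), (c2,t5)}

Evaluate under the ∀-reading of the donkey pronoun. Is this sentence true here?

True

"it" takes "a toy" as antecedent — a donkey pronoun bound across the clause boundary.
Strong reading: for every (c,t) with unwrapped(c,t), kept(c,t) ∧ shared(c,t).
Restrictor pairs: (c1,t1) ✓  (c1,t3) ✓  (c2,t1) ✓  (c3,t1) ✓  (c3,t3) ✓  (c3,t4) ✓  (c3,t6) ✓  (c4,t4) ✓  (c4,t5) ✓  (c4,t6) ✓  (c5,t1) ✓  (c5,t2) ✓  (c5,t3) ✓  (c5,t5) ✓
Every restrictor pair satisfies the scope.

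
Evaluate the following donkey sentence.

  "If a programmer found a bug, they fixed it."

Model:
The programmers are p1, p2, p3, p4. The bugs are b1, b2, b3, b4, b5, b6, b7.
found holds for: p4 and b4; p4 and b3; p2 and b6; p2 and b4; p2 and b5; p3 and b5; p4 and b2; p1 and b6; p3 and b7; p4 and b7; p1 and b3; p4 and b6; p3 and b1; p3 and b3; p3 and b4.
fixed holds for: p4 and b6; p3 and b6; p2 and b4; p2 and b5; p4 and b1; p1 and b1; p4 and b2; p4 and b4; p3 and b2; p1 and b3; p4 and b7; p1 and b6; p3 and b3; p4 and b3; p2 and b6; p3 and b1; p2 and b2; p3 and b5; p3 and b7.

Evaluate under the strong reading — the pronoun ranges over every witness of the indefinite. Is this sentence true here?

False

"it" takes "a bug" as antecedent — a donkey pronoun bound across the clause boundary.
Strong reading: for every (p,b) with found(p,b), fixed(p,b).
Restrictor pairs: (p1,b3) ✓  (p1,b6) ✓  (p2,b4) ✓  (p2,b5) ✓  (p2,b6) ✓  (p3,b1) ✓  (p3,b3) ✓  (p3,b4) ✗  (p3,b5) ✓  (p3,b7) ✓  (p4,b2) ✓  (p4,b3) ✓  (p4,b4) ✓  (p4,b6) ✓  (p4,b7) ✓
Counterexample: (p3,b4) is in found but fails the scope.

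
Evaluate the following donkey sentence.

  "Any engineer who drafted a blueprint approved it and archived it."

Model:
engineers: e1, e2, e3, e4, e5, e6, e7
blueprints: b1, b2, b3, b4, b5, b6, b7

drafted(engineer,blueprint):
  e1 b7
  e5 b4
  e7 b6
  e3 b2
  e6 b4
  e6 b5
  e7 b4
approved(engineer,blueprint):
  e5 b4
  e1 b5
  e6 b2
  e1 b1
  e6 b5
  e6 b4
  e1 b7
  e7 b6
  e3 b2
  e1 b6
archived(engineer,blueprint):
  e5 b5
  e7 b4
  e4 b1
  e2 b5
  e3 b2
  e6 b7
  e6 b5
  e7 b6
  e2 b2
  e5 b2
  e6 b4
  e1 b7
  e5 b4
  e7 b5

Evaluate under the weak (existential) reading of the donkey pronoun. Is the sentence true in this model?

"it" takes "a blueprint" as antecedent — a donkey pronoun bound across the clause boundary.
Weak reading: every engineer e with some drafted-blueprint has at least one drafted-blueprint b such that approved(e,b) ∧ archived(e,b).
Per engineer: e1:✓  e3:✓  e5:✓  e6:✓  e7:✓
Every engineer in the restrictor has a witness.

True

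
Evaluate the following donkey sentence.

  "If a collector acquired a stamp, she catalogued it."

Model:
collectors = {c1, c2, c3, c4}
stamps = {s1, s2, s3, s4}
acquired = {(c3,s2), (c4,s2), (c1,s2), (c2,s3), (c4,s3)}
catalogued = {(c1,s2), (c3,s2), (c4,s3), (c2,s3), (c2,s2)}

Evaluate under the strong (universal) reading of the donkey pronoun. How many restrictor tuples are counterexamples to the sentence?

1

"it" takes "a stamp" as antecedent — a donkey pronoun bound across the clause boundary.
Strong reading: for every (c,s) with acquired(c,s), catalogued(c,s).
Restrictor pairs: (c1,s2) ✓  (c2,s3) ✓  (c3,s2) ✓  (c4,s2) ✗  (c4,s3) ✓
Counterexamples (restrictor pairs failing the scope): 1.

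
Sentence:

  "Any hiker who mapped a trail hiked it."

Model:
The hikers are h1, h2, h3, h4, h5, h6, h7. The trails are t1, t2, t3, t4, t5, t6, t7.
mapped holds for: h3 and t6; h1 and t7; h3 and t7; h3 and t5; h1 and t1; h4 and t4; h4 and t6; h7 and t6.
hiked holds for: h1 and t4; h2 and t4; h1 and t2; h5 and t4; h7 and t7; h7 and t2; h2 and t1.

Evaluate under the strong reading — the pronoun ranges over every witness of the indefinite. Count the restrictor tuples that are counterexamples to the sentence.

"it" takes "a trail" as antecedent — a donkey pronoun bound across the clause boundary.
Strong reading: for every (h,t) with mapped(h,t), hiked(h,t).
Restrictor pairs: (h1,t1) ✗  (h1,t7) ✗  (h3,t5) ✗  (h3,t6) ✗  (h3,t7) ✗  (h4,t4) ✗  (h4,t6) ✗  (h7,t6) ✗
Counterexamples (restrictor pairs failing the scope): 8.

8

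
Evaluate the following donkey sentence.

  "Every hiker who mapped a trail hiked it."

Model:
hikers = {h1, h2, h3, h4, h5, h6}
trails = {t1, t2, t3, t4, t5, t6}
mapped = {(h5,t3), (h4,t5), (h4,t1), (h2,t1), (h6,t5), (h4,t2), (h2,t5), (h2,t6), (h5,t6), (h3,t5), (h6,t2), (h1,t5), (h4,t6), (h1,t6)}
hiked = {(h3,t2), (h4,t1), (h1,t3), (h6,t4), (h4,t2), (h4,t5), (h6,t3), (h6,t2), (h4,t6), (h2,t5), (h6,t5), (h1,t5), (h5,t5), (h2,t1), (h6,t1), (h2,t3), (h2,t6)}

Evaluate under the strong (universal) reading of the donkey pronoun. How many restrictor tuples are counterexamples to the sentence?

"it" takes "a trail" as antecedent — a donkey pronoun bound across the clause boundary.
Strong reading: for every (h,t) with mapped(h,t), hiked(h,t).
Restrictor pairs: (h1,t5) ✓  (h1,t6) ✗  (h2,t1) ✓  (h2,t5) ✓  (h2,t6) ✓  (h3,t5) ✗  (h4,t1) ✓  (h4,t2) ✓  (h4,t5) ✓  (h4,t6) ✓  (h5,t3) ✗  (h5,t6) ✗  (h6,t2) ✓  (h6,t5) ✓
Counterexamples (restrictor pairs failing the scope): 4.

4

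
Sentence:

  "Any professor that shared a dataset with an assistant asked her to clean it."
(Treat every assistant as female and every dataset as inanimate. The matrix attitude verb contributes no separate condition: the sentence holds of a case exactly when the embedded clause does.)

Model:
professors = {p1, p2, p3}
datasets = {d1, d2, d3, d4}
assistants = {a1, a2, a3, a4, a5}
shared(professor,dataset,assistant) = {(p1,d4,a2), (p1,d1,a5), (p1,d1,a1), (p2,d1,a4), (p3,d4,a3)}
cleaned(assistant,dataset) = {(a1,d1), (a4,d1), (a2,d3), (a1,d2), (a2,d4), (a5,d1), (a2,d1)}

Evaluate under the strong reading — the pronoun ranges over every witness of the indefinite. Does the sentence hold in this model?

False

"her" takes "an assistant" as antecedent and "it" takes "a dataset"; both are donkey pronouns co-varying with the restrictor.
Strong reading: for every (p,d,a) with shared(p,d,a), cleaned(a,d).
Restrictor triples: (p1,d1,a1)→cleaned(a1,d1) ✓  (p1,d1,a5)→cleaned(a5,d1) ✓  (p1,d4,a2)→cleaned(a2,d4) ✓  (p2,d1,a4)→cleaned(a4,d1) ✓  (p3,d4,a3)→cleaned(a3,d4) ✗
Counterexample: (p3,d4,a3) — cleaned(a3,d4) does not hold.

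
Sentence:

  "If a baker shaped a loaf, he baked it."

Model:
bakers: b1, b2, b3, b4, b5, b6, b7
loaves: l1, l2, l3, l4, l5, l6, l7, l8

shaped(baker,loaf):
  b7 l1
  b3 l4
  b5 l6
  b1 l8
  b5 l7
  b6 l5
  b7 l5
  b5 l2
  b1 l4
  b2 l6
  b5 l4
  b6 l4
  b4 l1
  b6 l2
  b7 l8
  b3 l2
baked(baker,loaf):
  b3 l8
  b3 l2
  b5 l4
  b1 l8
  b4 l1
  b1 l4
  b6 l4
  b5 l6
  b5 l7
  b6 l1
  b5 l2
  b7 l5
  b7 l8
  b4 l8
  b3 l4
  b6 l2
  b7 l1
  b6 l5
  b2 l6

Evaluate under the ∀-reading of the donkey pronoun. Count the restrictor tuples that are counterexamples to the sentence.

0

"it" takes "a loaf" as antecedent — a donkey pronoun bound across the clause boundary.
Strong reading: for every (b,l) with shaped(b,l), baked(b,l).
Restrictor pairs: (b1,l4) ✓  (b1,l8) ✓  (b2,l6) ✓  (b3,l2) ✓  (b3,l4) ✓  (b4,l1) ✓  (b5,l2) ✓  (b5,l4) ✓  (b5,l6) ✓  (b5,l7) ✓  (b6,l2) ✓  (b6,l4) ✓  (b6,l5) ✓  (b7,l1) ✓  (b7,l5) ✓  (b7,l8) ✓
Counterexamples (restrictor pairs failing the scope): 0.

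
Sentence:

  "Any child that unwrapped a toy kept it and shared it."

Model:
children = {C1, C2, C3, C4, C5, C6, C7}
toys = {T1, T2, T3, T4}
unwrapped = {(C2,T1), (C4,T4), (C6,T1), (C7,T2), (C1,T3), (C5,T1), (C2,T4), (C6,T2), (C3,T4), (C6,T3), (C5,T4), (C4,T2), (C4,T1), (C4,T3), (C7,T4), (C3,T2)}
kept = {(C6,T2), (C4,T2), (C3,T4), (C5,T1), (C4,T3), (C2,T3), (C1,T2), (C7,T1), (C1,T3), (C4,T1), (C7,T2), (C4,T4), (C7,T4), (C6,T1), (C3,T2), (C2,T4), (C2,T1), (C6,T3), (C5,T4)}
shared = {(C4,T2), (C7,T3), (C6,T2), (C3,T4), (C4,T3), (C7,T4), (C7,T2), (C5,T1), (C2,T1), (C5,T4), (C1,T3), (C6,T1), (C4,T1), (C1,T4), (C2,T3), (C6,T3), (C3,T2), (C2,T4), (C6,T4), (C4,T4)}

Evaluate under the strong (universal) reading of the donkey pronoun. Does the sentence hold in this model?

"it" takes "a toy" as antecedent — a donkey pronoun bound across the clause boundary.
Strong reading: for every (c,t) with unwrapped(c,t), kept(c,t) ∧ shared(c,t).
Restrictor pairs: (C1,T3) ✓  (C2,T1) ✓  (C2,T4) ✓  (C3,T2) ✓  (C3,T4) ✓  (C4,T1) ✓  (C4,T2) ✓  (C4,T3) ✓  (C4,T4) ✓  (C5,T1) ✓  (C5,T4) ✓  (C6,T1) ✓  (C6,T2) ✓  (C6,T3) ✓  (C7,T2) ✓  (C7,T4) ✓
Every restrictor pair satisfies the scope.

True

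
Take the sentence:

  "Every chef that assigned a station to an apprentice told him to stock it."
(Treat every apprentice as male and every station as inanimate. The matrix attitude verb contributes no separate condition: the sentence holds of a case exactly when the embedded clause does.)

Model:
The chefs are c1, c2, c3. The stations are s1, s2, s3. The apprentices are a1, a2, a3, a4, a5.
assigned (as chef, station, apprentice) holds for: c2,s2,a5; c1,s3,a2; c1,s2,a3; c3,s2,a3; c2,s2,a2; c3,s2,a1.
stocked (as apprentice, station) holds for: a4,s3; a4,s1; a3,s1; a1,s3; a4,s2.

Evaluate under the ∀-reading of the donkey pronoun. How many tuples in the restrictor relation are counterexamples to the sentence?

"him" takes "an apprentice" as antecedent and "it" takes "a station"; both are donkey pronouns co-varying with the restrictor.
Strong reading: for every (c,s,a) with assigned(c,s,a), stocked(a,s).
Restrictor triples: (c1,s2,a3)→stocked(a3,s2) ✗  (c1,s3,a2)→stocked(a2,s3) ✗  (c2,s2,a2)→stocked(a2,s2) ✗  (c2,s2,a5)→stocked(a5,s2) ✗  (c3,s2,a1)→stocked(a1,s2) ✗  (c3,s2,a3)→stocked(a3,s2) ✗
Counterexamples (restrictor triples failing the scope): 6.

6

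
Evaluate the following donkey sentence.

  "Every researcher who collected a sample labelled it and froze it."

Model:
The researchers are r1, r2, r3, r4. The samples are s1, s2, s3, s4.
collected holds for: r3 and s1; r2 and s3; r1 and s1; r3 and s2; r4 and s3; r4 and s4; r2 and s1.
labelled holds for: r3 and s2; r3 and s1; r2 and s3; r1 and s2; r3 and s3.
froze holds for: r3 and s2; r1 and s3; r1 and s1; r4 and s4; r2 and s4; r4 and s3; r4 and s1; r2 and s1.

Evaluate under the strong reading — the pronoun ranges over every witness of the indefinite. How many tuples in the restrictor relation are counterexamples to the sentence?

"it" takes "a sample" as antecedent — a donkey pronoun bound across the clause boundary.
Strong reading: for every (r,s) with collected(r,s), labelled(r,s) ∧ froze(r,s).
Restrictor pairs: (r1,s1) ✗  (r2,s1) ✗  (r2,s3) ✗  (r3,s1) ✗  (r3,s2) ✓  (r4,s3) ✗  (r4,s4) ✗
Counterexamples (restrictor pairs failing the scope): 6.

6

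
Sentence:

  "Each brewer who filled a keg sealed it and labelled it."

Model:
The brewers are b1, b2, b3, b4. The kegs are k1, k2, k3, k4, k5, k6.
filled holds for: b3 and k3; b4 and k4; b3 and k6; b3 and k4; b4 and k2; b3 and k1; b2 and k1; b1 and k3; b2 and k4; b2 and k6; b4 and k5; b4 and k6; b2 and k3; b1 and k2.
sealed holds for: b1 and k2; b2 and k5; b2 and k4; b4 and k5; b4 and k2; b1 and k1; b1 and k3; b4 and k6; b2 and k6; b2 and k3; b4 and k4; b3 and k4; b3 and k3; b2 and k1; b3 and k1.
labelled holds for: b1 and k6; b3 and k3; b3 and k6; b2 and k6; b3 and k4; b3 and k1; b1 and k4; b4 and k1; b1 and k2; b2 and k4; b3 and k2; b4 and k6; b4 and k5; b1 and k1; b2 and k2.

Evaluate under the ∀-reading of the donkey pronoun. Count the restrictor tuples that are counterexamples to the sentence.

6

"it" takes "a keg" as antecedent — a donkey pronoun bound across the clause boundary.
Strong reading: for every (b,k) with filled(b,k), sealed(b,k) ∧ labelled(b,k).
Restrictor pairs: (b1,k2) ✓  (b1,k3) ✗  (b2,k1) ✗  (b2,k3) ✗  (b2,k4) ✓  (b2,k6) ✓  (b3,k1) ✓  (b3,k3) ✓  (b3,k4) ✓  (b3,k6) ✗  (b4,k2) ✗  (b4,k4) ✗  (b4,k5) ✓  (b4,k6) ✓
Counterexamples (restrictor pairs failing the scope): 6.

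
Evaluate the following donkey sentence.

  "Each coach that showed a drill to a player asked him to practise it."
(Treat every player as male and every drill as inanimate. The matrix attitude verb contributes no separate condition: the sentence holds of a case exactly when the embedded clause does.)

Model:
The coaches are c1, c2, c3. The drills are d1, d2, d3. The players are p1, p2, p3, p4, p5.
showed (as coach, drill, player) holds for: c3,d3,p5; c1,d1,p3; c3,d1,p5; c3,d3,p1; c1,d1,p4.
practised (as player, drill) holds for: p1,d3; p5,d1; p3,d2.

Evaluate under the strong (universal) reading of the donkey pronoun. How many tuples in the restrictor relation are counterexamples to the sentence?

3

"him" takes "a player" as antecedent and "it" takes "a drill"; both are donkey pronouns co-varying with the restrictor.
Strong reading: for every (c,d,p) with showed(c,d,p), practised(p,d).
Restrictor triples: (c1,d1,p3)→practised(p3,d1) ✗  (c1,d1,p4)→practised(p4,d1) ✗  (c3,d1,p5)→practised(p5,d1) ✓  (c3,d3,p1)→practised(p1,d3) ✓  (c3,d3,p5)→practised(p5,d3) ✗
Counterexamples (restrictor triples failing the scope): 3.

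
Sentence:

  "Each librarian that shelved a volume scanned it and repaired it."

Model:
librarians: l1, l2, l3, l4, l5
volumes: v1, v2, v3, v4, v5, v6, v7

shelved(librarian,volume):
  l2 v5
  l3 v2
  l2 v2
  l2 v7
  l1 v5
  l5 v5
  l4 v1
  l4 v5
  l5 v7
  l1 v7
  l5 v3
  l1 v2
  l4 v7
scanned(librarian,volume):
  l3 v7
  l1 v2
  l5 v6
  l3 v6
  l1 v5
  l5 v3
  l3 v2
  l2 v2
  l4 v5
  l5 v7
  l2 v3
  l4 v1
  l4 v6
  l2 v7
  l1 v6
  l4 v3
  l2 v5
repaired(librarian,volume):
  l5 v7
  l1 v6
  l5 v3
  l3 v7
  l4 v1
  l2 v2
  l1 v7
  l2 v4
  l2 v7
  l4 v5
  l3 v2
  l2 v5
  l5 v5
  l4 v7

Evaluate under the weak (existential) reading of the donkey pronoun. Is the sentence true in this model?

"it" takes "a volume" as antecedent — a donkey pronoun bound across the clause boundary.
Weak reading: every librarian l with some shelved-volume has at least one shelved-volume v such that scanned(l,v) ∧ repaired(l,v).
Per librarian: l1:✗  l2:✓  l3:✓  l4:✓  l5:✓
l1 has no witness among its shelved-volumes.

False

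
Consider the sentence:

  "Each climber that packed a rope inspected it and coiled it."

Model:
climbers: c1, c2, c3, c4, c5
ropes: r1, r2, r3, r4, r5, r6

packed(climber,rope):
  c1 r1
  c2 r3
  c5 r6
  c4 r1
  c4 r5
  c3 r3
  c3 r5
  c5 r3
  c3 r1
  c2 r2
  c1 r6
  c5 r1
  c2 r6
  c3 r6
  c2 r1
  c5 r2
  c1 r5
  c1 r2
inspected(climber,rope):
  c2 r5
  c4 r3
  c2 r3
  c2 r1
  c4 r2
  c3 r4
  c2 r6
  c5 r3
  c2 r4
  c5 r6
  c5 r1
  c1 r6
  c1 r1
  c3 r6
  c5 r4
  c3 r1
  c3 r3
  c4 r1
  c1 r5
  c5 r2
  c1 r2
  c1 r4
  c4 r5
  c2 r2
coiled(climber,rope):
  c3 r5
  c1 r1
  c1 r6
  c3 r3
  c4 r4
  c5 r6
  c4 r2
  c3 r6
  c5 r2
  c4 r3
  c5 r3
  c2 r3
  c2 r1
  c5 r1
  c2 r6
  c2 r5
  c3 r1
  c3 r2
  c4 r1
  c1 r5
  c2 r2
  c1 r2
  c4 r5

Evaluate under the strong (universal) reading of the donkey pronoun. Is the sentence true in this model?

False

"it" takes "a rope" as antecedent — a donkey pronoun bound across the clause boundary.
Strong reading: for every (c,r) with packed(c,r), inspected(c,r) ∧ coiled(c,r).
Restrictor pairs: (c1,r1) ✓  (c1,r2) ✓  (c1,r5) ✓  (c1,r6) ✓  (c2,r1) ✓  (c2,r2) ✓  (c2,r3) ✓  (c2,r6) ✓  (c3,r1) ✓  (c3,r3) ✓  (c3,r5) ✗  (c3,r6) ✓  (c4,r1) ✓  (c4,r5) ✓  (c5,r1) ✓  (c5,r2) ✓  (c5,r3) ✓  (c5,r6) ✓
Counterexample: (c3,r5) is in packed but fails the scope.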